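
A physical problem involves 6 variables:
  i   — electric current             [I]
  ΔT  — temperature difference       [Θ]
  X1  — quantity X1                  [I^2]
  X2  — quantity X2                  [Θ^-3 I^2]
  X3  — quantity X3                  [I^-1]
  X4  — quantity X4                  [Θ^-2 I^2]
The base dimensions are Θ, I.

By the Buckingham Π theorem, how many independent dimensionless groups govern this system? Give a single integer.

4

Exponent matrix [Θ,I] × [i,ΔT,X1,X2,X3,X4]:
  Θ: [ 0  1  0 -3  0 -2]
  I: [ 1  0  2  2 -1  2]
Row reduction gives pivot columns i,ΔT; rank = 2
Π count = n − r = 6 − 2 = 4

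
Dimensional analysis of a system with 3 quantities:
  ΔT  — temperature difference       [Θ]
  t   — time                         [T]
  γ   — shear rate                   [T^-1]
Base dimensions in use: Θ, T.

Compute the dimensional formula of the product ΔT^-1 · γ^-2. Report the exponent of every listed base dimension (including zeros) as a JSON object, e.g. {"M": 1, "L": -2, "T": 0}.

Write exponents as rows Θ,T / cols ΔT,t,γ:
  Θ: [ 1  0  0]
  T: [ 0  1 -1]
  [Θ]: (-1)·1+(-2)·0 = -1
  [T]: (-1)·0+(-2)·-1 = 2
⇒ Θ^-1 T^2

{"Θ": -1, "T": 2}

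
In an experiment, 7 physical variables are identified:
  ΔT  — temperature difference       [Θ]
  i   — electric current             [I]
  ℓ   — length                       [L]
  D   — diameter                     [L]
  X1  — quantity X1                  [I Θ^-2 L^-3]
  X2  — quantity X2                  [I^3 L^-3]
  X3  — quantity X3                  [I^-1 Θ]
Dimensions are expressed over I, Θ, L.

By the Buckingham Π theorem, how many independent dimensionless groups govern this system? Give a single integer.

Exponent matrix [I,Θ,L] × [ΔT,i,ℓ,D,X1,X2,X3]:
  I: [ 0  1  0  0  1  3 -1]
  Θ: [ 1  0  0  0 -2  0  1]
  L: [ 0  0  1  1 -3 -3  0]
Echelon form has 3 nonzero rows (pivots: ΔT,i,ℓ)
7 vars − rank 3 = 4 Π groups

4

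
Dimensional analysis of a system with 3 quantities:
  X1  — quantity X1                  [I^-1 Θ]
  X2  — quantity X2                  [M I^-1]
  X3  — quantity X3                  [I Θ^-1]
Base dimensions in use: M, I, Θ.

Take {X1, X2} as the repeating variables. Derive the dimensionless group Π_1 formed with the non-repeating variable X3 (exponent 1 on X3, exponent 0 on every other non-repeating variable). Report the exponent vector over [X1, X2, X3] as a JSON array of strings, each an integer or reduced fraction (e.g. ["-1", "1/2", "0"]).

["1", "0", "1"]

Dimensional matrix (M×I×Θ by X1×X2×X3):
  M: [ 0  1  0]
  I: [-1 -1  1]
  Θ: [ 1  0 -1]
Echelon form has 2 nonzero rows (pivots: X1,X2)
Repeat: X1,X2; free: X3
RREF:
  r0: [   1    0   -1]
  r1: [   0    1    0]
  r2: [   0    0    0]
Fix exponent of X3 at 1; solve each RREF row for its pivot's exponent:
  r0: exp(X1) + (-1)·1 = 0 ⇒ exp(X1) = 1
  r1: exp(X2) + (0)·1 = 0 ⇒ exp(X2) = 0
Π_1 = X1 · X3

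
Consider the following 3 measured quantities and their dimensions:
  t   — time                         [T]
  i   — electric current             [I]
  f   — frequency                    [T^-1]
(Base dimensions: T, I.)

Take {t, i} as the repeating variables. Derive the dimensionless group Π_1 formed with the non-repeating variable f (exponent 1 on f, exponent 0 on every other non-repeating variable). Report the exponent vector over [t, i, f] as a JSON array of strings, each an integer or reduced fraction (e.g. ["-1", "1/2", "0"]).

["1", "0", "1"]

Exponent matrix [T,I] × [t,i,f]:
  T: [ 1  0 -1]
  I: [ 0  1  0]
Row reduction gives pivot columns t,i; rank = 2
Repeat: t,i; free: f
RREF:
  r0: [   1    0   -1]
  r1: [   0    1    0]
Fix exponent of f at 1; solve each RREF row for its pivot's exponent:
  r0: exp(t) + (-1)·1 = 0 ⇒ exp(t) = 1
  r1: exp(i) + (0)·1 = 0 ⇒ exp(i) = 0
Π_1 = t · f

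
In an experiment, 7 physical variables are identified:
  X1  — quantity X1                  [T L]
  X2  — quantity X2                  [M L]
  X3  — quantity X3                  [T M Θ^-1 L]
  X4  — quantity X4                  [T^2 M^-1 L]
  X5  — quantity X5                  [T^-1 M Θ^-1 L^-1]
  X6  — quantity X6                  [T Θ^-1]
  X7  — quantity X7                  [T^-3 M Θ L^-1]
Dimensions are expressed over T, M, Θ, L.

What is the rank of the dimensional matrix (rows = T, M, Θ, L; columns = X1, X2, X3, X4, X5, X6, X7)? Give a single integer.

3

Write exponents as rows T,M,Θ,L / cols X1,X2,X3,X4,X5,X6,X7:
  T: [ 1  0  1  2 -1  1 -3]
  M: [ 0  1  1 -1  1  0  1]
  Θ: [ 0  0 -1  0 -1 -1  1]
  L: [ 1  1  1  1 -1  0 -1]
RREF → pivots at {X1,X2,X3} ⇒ r = 3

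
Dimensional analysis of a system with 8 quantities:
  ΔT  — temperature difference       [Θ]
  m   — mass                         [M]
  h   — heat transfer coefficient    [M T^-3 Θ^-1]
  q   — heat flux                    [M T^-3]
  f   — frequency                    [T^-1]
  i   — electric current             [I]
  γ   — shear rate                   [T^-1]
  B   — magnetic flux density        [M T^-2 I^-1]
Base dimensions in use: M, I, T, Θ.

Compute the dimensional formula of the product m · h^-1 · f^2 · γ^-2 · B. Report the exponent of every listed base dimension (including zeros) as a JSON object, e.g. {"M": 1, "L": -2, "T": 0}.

Exponent matrix [M,I,T,Θ] × [ΔT,m,h,q,f,i,γ,B]:
  M: [ 0  1  1  1  0  0  0  1]
  I: [ 0  0  0  0  0  1  0 -1]
  T: [ 0  0 -3 -3 -1  0 -1 -2]
  Θ: [ 1  0 -1  0  0  0  0  0]
  [M]: (1)·1+(-1)·1+(2)·0+(-2)·0+(1)·1 = 1
  [I]: (1)·0+(-1)·0+(2)·0+(-2)·0+(1)·-1 = -1
  [T]: (1)·0+(-1)·-3+(2)·-1+(-2)·-1+(1)·-2 = 1
  [Θ]: (1)·0+(-1)·-1+(2)·0+(-2)·0+(1)·0 = 1
⇒ M I^-1 T Θ

{"M": 1, "I": -1, "T": 1, "Θ": 1}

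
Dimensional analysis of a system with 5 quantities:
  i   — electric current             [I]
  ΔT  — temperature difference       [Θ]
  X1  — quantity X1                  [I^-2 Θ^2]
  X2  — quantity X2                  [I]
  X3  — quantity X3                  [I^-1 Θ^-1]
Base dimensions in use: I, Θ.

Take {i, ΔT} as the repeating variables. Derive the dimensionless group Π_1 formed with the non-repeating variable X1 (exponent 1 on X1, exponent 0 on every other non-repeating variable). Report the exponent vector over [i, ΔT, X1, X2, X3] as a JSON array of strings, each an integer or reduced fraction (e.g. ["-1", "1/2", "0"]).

["2", "-2", "1", "0", "0"]

Dimensional matrix (I×Θ by i×ΔT×X1×X2×X3):
  I: [ 1  0 -2  1 -1]
  Θ: [ 0  1  2  0 -1]
RREF → pivots at {i,ΔT} ⇒ r = 2
Pivot set = {i,ΔT}, free = {X1,X2,X3}
RREF:
  r0: [   1    0   -2    1   -1]
  r1: [   0    1    2    0   -1]
Fix exponent of X1 at 1, X2 at 0, X3 at 0; solve each RREF row for its pivot's exponent:
  r0: exp(i) + (-2)·1 = 0 ⇒ exp(i) = 2
  r1: exp(ΔT) + (2)·1 = 0 ⇒ exp(ΔT) = -2
Π_1 = i^2 · ΔT^-2 · X1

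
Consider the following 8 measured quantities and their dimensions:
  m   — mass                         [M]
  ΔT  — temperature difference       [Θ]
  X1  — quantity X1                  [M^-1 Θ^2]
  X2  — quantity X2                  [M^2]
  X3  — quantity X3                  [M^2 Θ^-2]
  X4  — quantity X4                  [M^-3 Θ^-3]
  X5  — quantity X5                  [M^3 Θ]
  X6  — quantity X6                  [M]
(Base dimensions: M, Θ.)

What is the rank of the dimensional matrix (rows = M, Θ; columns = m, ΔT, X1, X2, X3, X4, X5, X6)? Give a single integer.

2

Dimensional matrix (M×Θ by m×ΔT×X1×X2×X3×X4×X5×X6):
  M: [ 1  0 -1  2  2 -3  3  1]
  Θ: [ 0  1  2  0 -2 -3  1  0]
Echelon form has 2 nonzero rows (pivots: m,ΔT)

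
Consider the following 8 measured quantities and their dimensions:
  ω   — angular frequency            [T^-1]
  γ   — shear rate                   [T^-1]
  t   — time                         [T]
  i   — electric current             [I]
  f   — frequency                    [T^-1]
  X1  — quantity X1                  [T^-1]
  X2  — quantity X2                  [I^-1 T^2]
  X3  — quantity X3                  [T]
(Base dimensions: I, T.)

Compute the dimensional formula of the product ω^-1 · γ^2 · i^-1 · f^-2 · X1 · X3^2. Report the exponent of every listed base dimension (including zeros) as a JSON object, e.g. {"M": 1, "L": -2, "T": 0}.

{"I": -1, "T": 2}

Write exponents as rows I,T / cols ω,γ,t,i,f,X1,X2,X3:
  I: [ 0  0  0  1  0  0 -1  0]
  T: [-1 -1  1  0 -1 -1  2  1]
  [I]: (-1)·0+(2)·0+(-1)·1+(-2)·0+(1)·0+(2)·0 = -1
  [T]: (-1)·-1+(2)·-1+(-1)·0+(-2)·-1+(1)·-1+(2)·1 = 2
⇒ I^-1 T^2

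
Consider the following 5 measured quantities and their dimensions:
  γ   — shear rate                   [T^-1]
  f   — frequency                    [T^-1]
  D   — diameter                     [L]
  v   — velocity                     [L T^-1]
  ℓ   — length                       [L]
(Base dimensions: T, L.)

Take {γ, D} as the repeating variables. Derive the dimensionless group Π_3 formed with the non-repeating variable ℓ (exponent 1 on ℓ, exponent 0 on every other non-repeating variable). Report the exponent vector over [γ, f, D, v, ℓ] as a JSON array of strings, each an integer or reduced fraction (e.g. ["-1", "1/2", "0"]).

["0", "0", "-1", "0", "1"]

Exponent matrix [T,L] × [γ,f,D,v,ℓ]:
  T: [-1 -1  0 -1  0]
  L: [ 0  0  1  1  1]
RREF → pivots at {γ,D} ⇒ r = 2
Pivot set = {γ,D}, free = {f,v,ℓ}
RREF:
  r0: [   1    1    0    1    0]
  r1: [   0    0    1    1    1]
Fix exponent of ℓ at 1, f at 0, v at 0; solve each RREF row for its pivot's exponent:
  r0: exp(γ) + (0)·1 = 0 ⇒ exp(γ) = 0
  r1: exp(D) + (1)·1 = 0 ⇒ exp(D) = -1
Π_3 = D^-1 · ℓ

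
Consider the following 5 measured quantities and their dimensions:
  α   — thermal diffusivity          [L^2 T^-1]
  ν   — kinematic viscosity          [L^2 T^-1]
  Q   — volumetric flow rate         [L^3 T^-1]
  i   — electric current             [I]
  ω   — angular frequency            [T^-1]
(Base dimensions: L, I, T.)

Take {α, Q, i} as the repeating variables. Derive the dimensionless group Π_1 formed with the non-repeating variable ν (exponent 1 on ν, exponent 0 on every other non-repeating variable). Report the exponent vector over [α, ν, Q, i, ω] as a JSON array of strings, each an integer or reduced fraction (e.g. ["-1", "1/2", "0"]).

Write exponents as rows L,I,T / cols α,ν,Q,i,ω:
  L: [ 2  2  3  0  0]
  I: [ 0  0  0  1  0]
  T: [-1 -1 -1  0 -1]
RREF → pivots at {α,Q,i} ⇒ r = 3
Repeat: α,Q,i; free: ν,ω
RREF:
  r0: [   1    1    0    0    3]
  r1: [   0    0    1    0   -2]
  r2: [   0    0    0    1    0]
Fix exponent of ν at 1, ω at 0; solve each RREF row for its pivot's exponent:
  r0: exp(α) + (1)·1 = 0 ⇒ exp(α) = -1
  r1: exp(Q) + (0)·1 = 0 ⇒ exp(Q) = 0
  r2: exp(i) + (0)·1 = 0 ⇒ exp(i) = 0
Π_1 = α^-1 · ν

["-1", "1", "0", "0", "0"]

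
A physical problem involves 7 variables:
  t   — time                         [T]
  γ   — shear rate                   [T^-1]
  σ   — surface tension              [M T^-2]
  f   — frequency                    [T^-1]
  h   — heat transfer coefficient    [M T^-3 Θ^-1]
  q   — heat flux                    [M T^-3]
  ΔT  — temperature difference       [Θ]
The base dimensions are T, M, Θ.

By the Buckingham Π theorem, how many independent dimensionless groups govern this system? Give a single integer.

Dimensional matrix (T×M×Θ by t×γ×σ×f×h×q×ΔT):
  T: [ 1 -1 -2 -1 -3 -3  0]
  M: [ 0  0  1  0  1  1  0]
  Θ: [ 0  0  0  0 -1  0  1]
Row reduction gives pivot columns t,σ,h; rank = 3
7 vars − rank 3 = 4 Π groups

4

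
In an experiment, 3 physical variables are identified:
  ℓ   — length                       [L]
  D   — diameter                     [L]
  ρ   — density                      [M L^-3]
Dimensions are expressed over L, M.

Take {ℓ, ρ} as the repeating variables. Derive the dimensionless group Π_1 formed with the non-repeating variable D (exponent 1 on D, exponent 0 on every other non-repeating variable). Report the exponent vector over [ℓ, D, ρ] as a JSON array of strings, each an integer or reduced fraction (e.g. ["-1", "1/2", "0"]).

["-1", "1", "0"]

Exponent matrix [L,M] × [ℓ,D,ρ]:
  L: [ 1  1 -3]
  M: [ 0  0  1]
Row reduction gives pivot columns ℓ,ρ; rank = 2
Repeat: ℓ,ρ; free: D
RREF:
  r0: [   1    1    0]
  r1: [   0    0    1]
Fix exponent of D at 1; solve each RREF row for its pivot's exponent:
  r0: exp(ℓ) + (1)·1 = 0 ⇒ exp(ℓ) = -1
  r1: exp(ρ) + (0)·1 = 0 ⇒ exp(ρ) = 0
Π_1 = ℓ^-1 · D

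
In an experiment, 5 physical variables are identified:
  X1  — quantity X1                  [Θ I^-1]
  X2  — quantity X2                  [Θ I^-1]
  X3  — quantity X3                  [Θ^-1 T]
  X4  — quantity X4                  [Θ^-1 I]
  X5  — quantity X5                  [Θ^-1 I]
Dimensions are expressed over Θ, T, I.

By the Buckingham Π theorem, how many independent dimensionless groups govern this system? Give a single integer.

3

Dimensional matrix (Θ×T×I by X1×X2×X3×X4×X5):
  Θ: [ 1  1 -1 -1 -1]
  T: [ 0  0  1  0  0]
  I: [-1 -1  0  1  1]
RREF → pivots at {X1,X3} ⇒ r = 2
5 vars − rank 2 = 3 Π groups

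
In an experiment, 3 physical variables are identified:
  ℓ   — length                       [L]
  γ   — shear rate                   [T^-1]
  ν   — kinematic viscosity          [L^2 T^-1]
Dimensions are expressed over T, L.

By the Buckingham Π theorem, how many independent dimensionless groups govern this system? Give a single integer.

Write exponents as rows T,L / cols ℓ,γ,ν:
  T: [ 0 -1 -1]
  L: [ 1  0  2]
RREF → pivots at {ℓ,γ} ⇒ r = 2
n=3, r=2 ⇒ 1 dimensionless group

1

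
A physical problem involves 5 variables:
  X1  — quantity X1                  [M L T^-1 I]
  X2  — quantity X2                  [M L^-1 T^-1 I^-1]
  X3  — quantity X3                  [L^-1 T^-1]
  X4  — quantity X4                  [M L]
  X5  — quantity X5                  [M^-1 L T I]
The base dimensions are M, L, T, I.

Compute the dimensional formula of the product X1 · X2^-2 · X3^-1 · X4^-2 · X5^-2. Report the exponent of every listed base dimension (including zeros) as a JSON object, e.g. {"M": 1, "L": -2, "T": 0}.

{"M": -1, "L": 0, "T": 0, "I": 1}

Dimensional matrix (M×L×T×I by X1×X2×X3×X4×X5):
  M: [ 1  1  0  1 -1]
  L: [ 1 -1 -1  1  1]
  T: [-1 -1 -1  0  1]
  I: [ 1 -1  0  0  1]
  [M]: (1)·1+(-2)·1+(-1)·0+(-2)·1+(-2)·-1 = -1
  [L]: (1)·1+(-2)·-1+(-1)·-1+(-2)·1+(-2)·1 = 0
  [T]: (1)·-1+(-2)·-1+(-1)·-1+(-2)·0+(-2)·1 = 0
  [I]: (1)·1+(-2)·-1+(-1)·0+(-2)·0+(-2)·1 = 1
⇒ M^-1 I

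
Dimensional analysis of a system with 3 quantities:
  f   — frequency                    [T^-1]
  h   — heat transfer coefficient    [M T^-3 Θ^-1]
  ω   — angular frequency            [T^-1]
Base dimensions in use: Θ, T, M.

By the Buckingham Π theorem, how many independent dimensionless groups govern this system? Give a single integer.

1

Dimensional matrix (Θ×T×M by f×h×ω):
  Θ: [ 0 -1  0]
  T: [-1 -3 -1]
  M: [ 0  1  0]
RREF → pivots at {f,h} ⇒ r = 2
3 vars − rank 2 = 1 Π group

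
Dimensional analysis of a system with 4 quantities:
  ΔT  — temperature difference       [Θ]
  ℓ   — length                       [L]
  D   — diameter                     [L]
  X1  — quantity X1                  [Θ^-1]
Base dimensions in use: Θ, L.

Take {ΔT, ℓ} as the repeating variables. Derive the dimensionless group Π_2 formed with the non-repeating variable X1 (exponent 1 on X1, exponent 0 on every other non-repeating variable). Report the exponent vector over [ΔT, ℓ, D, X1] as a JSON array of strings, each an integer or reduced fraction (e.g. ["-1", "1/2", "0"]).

Exponent matrix [Θ,L] × [ΔT,ℓ,D,X1]:
  Θ: [ 1  0  0 -1]
  L: [ 0  1  1  0]
RREF → pivots at {ΔT,ℓ} ⇒ r = 2
Repeat: ΔT,ℓ; free: D,X1
RREF:
  r0: [   1    0    0   -1]
  r1: [   0    1    1    0]
Fix exponent of X1 at 1, D at 0; solve each RREF row for its pivot's exponent:
  r0: exp(ΔT) + (-1)·1 = 0 ⇒ exp(ΔT) = 1
  r1: exp(ℓ) + (0)·1 = 0 ⇒ exp(ℓ) = 0
Π_2 = ΔT · X1

["1", "0", "0", "1"]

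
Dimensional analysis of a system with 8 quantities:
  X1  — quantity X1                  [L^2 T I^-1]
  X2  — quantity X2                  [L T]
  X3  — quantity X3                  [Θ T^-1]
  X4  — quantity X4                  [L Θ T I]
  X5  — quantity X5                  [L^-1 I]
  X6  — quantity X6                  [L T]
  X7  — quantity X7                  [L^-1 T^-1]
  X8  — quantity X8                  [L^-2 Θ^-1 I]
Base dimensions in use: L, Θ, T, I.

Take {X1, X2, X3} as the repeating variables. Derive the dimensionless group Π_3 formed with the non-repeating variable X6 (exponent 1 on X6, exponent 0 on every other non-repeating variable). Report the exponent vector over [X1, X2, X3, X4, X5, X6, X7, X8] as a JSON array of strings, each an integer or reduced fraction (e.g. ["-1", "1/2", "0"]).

Dimensional matrix (L×Θ×T×I by X1×X2×X3×X4×X5×X6×X7×X8):
  L: [ 2  1  0  1 -1  1 -1 -2]
  Θ: [ 0  0  1  1  0  0  0 -1]
  T: [ 1  1 -1  1  0  1 -1  0]
  I: [-1  0  0  1  1  0  0  1]
RREF → pivots at {X1,X2,X3} ⇒ r = 3
Pivot set = {X1,X2,X3}, free = {X4,X5,X6,X7,X8}
RREF:
  r0: [   1    0    0   -1   -1    0    0   -1]
  r1: [   0    1    0    3    1    1   -1    0]
  r2: [   0    0    1    1    0    0    0   -1]
  r3: [   0    0    0    0    0    0    0    0]
Fix exponent of X6 at 1, X4 at 0, X5 at 0, X7 at 0, X8 at 0; solve each RREF row for its pivot's exponent:
  r0: exp(X1) + (0)·1 = 0 ⇒ exp(X1) = 0
  r1: exp(X2) + (1)·1 = 0 ⇒ exp(X2) = -1
  r2: exp(X3) + (0)·1 = 0 ⇒ exp(X3) = 0
Π_3 = X2^-1 · X6

["0", "-1", "0", "0", "0", "1", "0", "0"]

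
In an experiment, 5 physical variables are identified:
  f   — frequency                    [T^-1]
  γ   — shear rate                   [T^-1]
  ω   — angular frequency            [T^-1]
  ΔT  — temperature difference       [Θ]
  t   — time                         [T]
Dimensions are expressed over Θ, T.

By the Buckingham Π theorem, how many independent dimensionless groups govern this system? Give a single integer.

3

Dimensional matrix (Θ×T by f×γ×ω×ΔT×t):
  Θ: [ 0  0  0  1  0]
  T: [-1 -1 -1  0  1]
Echelon form has 2 nonzero rows (pivots: f,ΔT)
5 vars − rank 2 = 3 Π groups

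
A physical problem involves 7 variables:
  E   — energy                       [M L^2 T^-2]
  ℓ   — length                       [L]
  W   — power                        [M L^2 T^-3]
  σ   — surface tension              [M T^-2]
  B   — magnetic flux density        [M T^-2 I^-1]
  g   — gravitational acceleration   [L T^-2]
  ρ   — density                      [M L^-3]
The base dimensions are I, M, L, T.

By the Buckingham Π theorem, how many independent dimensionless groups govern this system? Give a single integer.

3

Write exponents as rows I,M,L,T / cols E,ℓ,W,σ,B,g,ρ:
  I: [ 0  0  0  0 -1  0  0]
  M: [ 1  0  1  1  1  0  1]
  L: [ 2  1  2  0  0  1 -3]
  T: [-2  0 -3 -2 -2 -2  0]
Echelon form has 4 nonzero rows (pivots: E,ℓ,W,B)
7 vars − rank 4 = 3 Π groups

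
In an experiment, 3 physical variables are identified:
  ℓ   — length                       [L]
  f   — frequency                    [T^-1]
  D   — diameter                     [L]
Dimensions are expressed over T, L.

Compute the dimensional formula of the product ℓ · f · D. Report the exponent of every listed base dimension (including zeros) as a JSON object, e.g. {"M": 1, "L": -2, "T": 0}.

Dimensional matrix (T×L by ℓ×f×D):
  T: [ 0 -1  0]
  L: [ 1  0  1]
  [T]: (1)·0+(1)·-1+(1)·0 = -1
  [L]: (1)·1+(1)·0+(1)·1 = 2
⇒ T^-1 L^2

{"T": -1, "L": 2}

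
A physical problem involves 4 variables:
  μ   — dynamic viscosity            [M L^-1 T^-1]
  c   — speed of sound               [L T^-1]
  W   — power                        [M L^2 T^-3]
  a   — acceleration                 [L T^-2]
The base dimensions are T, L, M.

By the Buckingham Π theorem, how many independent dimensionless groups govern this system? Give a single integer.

Exponent matrix [T,L,M] × [μ,c,W,a]:
  T: [-1 -1 -3 -2]
  L: [-1  1  2  1]
  M: [ 1  0  1  0]
Echelon form has 3 nonzero rows (pivots: μ,c,W)
n=4, r=3 ⇒ 1 dimensionless group

1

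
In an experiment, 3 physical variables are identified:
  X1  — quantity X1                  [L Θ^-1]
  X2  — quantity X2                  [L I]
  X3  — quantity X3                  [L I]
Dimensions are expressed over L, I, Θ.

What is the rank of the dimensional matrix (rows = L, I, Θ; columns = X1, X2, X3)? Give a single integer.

Write exponents as rows L,I,Θ / cols X1,X2,X3:
  L: [ 1  1  1]
  I: [ 0  1  1]
  Θ: [-1  0  0]
RREF → pivots at {X1,X2} ⇒ r = 2

2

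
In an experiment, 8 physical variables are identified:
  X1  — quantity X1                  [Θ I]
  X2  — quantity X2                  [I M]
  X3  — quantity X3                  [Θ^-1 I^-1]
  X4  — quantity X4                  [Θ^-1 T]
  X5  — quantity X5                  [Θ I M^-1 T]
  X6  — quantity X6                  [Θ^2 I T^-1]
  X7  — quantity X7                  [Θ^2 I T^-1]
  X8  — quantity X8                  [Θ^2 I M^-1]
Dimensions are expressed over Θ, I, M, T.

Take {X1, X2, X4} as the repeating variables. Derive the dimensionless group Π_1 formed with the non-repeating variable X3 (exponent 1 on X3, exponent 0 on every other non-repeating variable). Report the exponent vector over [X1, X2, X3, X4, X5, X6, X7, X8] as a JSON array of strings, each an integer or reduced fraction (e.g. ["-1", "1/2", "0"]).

Dimensional matrix (Θ×I×M×T by X1×X2×X3×X4×X5×X6×X7×X8):
  Θ: [ 1  0 -1 -1  1  2  2  2]
  I: [ 1  1 -1  0  1  1  1  1]
  M: [ 0  1  0  0 -1  0  0 -1]
  T: [ 0  0  0  1  1 -1 -1  0]
Echelon form has 3 nonzero rows (pivots: X1,X2,X4)
Repeat: X1,X2,X4; free: X3,X5,X6,X7,X8
RREF:
  r0: [   1    0   -1    0    2    1    1    2]
  r1: [   0    1    0    0   -1    0    0   -1]
  r2: [   0    0    0    1    1   -1   -1    0]
  r3: [   0    0    0    0    0    0    0    0]
Fix exponent of X3 at 1, X5 at 0, X6 at 0, X7 at 0, X8 at 0; solve each RREF row for its pivot's exponent:
  r0: exp(X1) + (-1)·1 = 0 ⇒ exp(X1) = 1
  r1: exp(X2) + (0)·1 = 0 ⇒ exp(X2) = 0
  r2: exp(X4) + (0)·1 = 0 ⇒ exp(X4) = 0
Π_1 = X1 · X3

["1", "0", "1", "0", "0", "0", "0", "0"]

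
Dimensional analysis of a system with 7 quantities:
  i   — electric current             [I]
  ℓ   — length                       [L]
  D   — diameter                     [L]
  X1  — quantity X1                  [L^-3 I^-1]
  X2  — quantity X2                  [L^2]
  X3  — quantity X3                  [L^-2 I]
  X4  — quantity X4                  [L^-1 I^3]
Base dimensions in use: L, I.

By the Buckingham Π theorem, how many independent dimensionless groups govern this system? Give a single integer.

5

Write exponents as rows L,I / cols i,ℓ,D,X1,X2,X3,X4:
  L: [ 0  1  1 -3  2 -2 -1]
  I: [ 1  0  0 -1  0  1  3]
RREF → pivots at {i,ℓ} ⇒ r = 2
7 vars − rank 2 = 5 Π groups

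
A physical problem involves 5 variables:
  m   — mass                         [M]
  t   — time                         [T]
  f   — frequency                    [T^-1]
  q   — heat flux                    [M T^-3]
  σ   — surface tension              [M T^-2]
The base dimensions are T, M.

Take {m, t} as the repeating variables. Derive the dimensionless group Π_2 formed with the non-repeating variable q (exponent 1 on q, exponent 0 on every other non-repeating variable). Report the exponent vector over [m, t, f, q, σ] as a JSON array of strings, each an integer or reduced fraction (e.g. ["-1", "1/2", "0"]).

Dimensional matrix (T×M by m×t×f×q×σ):
  T: [ 0  1 -1 -3 -2]
  M: [ 1  0  0  1  1]
Echelon form has 2 nonzero rows (pivots: m,t)
Repeat: m,t; free: f,q,σ
RREF:
  r0: [   1    0    0    1    1]
  r1: [   0    1   -1   -3   -2]
Fix exponent of q at 1, f at 0, σ at 0; solve each RREF row for its pivot's exponent:
  r0: exp(m) + (1)·1 = 0 ⇒ exp(m) = -1
  r1: exp(t) + (-3)·1 = 0 ⇒ exp(t) = 3
Π_2 = m^-1 · t^3 · q

["-1", "3", "0", "1", "0"]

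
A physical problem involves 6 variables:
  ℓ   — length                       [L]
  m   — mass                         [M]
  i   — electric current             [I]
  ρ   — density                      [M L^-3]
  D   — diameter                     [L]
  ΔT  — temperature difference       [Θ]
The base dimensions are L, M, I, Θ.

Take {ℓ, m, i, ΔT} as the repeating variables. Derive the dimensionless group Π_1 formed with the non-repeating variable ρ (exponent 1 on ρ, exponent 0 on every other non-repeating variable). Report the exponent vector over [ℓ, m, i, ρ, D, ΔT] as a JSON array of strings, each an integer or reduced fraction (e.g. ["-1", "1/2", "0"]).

Dimensional matrix (L×M×I×Θ by ℓ×m×i×ρ×D×ΔT):
  L: [ 1  0  0 -3  1  0]
  M: [ 0  1  0  1  0  0]
  I: [ 0  0  1  0  0  0]
  Θ: [ 0  0  0  0  0  1]
Echelon form has 4 nonzero rows (pivots: ℓ,m,i,ΔT)
Repeat: ℓ,m,i,ΔT; free: ρ,D
RREF:
  r0: [   1    0    0   -3    1    0]
  r1: [   0    1    0    1    0    0]
  r2: [   0    0    1    0    0    0]
  r3: [   0    0    0    0    0    1]
Fix exponent of ρ at 1, D at 0; solve each RREF row for its pivot's exponent:
  r0: exp(ℓ) + (-3)·1 = 0 ⇒ exp(ℓ) = 3
  r1: exp(m) + (1)·1 = 0 ⇒ exp(m) = -1
  r2: exp(i) + (0)·1 = 0 ⇒ exp(i) = 0
  r3: exp(ΔT) + (0)·1 = 0 ⇒ exp(ΔT) = 0
Π_1 = ℓ^3 · m^-1 · ρ

["3", "-1", "0", "1", "0", "0"]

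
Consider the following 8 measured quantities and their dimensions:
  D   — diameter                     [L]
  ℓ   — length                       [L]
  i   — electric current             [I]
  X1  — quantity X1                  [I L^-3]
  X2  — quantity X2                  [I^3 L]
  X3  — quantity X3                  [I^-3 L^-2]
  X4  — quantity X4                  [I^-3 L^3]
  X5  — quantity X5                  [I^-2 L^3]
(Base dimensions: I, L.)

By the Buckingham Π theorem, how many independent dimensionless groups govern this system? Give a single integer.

Write exponents as rows I,L / cols D,ℓ,i,X1,X2,X3,X4,X5:
  I: [ 0  0  1  1  3 -3 -3 -2]
  L: [ 1  1  0 -3  1 -2  3  3]
Echelon form has 2 nonzero rows (pivots: D,i)
8 vars − rank 2 = 6 Π groups

6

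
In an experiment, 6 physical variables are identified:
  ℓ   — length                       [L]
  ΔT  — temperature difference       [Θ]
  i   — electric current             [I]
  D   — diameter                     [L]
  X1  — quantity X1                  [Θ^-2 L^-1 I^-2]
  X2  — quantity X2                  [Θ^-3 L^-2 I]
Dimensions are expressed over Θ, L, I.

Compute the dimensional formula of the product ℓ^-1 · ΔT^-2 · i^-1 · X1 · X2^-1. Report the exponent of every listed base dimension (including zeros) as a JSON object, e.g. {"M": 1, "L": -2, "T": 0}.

{"Θ": -1, "L": 0, "I": -4}

Exponent matrix [Θ,L,I] × [ℓ,ΔT,i,D,X1,X2]:
  Θ: [ 0  1  0  0 -2 -3]
  L: [ 1  0  0  1 -1 -2]
  I: [ 0  0  1  0 -2  1]
  [Θ]: (-1)·0+(-2)·1+(-1)·0+(1)·-2+(-1)·-3 = -1
  [L]: (-1)·1+(-2)·0+(-1)·0+(1)·-1+(-1)·-2 = 0
  [I]: (-1)·0+(-2)·0+(-1)·1+(1)·-2+(-1)·1 = -4
⇒ Θ^-1 I^-4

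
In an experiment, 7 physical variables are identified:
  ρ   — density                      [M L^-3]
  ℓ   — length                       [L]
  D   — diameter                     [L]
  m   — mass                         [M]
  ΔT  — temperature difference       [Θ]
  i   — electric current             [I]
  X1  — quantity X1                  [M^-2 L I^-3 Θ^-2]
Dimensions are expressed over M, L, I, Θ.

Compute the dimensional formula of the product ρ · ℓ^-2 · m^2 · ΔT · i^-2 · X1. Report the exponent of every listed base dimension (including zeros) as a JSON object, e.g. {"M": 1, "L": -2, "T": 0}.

{"M": 1, "L": -4, "I": -5, "Θ": -1}

Exponent matrix [M,L,I,Θ] × [ρ,ℓ,D,m,ΔT,i,X1]:
  M: [ 1  0  0  1  0  0 -2]
  L: [-3  1  1  0  0  0  1]
  I: [ 0  0  0  0  0  1 -3]
  Θ: [ 0  0  0  0  1  0 -2]
  [M]: (1)·1+(-2)·0+(2)·1+(1)·0+(-2)·0+(1)·-2 = 1
  [L]: (1)·-3+(-2)·1+(2)·0+(1)·0+(-2)·0+(1)·1 = -4
  [I]: (1)·0+(-2)·0+(2)·0+(1)·0+(-2)·1+(1)·-3 = -5
  [Θ]: (1)·0+(-2)·0+(2)·0+(1)·1+(-2)·0+(1)·-2 = -1
⇒ M L^-4 I^-5 Θ^-1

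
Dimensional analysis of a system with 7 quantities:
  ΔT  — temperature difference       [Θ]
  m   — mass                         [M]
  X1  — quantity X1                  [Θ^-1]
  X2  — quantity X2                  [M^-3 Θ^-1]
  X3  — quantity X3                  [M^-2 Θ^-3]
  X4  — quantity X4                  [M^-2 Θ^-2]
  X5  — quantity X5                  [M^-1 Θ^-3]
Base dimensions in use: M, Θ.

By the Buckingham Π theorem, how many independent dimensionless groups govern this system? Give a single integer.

5

Exponent matrix [M,Θ] × [ΔT,m,X1,X2,X3,X4,X5]:
  M: [ 0  1  0 -3 -2 -2 -1]
  Θ: [ 1  0 -1 -1 -3 -2 -3]
RREF → pivots at {ΔT,m} ⇒ r = 2
n=7, r=2 ⇒ 5 dimensionless groups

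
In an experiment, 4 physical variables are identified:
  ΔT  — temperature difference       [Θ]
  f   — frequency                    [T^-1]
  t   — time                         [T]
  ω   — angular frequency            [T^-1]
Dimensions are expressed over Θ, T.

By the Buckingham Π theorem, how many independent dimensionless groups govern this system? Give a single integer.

2

Dimensional matrix (Θ×T by ΔT×f×t×ω):
  Θ: [ 1  0  0  0]
  T: [ 0 -1  1 -1]
Row reduction gives pivot columns ΔT,f; rank = 2
n=4, r=2 ⇒ 2 dimensionless groups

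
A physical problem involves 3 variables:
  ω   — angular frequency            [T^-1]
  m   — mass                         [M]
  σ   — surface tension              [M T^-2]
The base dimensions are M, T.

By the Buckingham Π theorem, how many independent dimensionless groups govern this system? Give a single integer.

1

Write exponents as rows M,T / cols ω,m,σ:
  M: [ 0  1  1]
  T: [-1  0 -2]
Row reduction gives pivot columns ω,m; rank = 2
3 vars − rank 2 = 1 Π group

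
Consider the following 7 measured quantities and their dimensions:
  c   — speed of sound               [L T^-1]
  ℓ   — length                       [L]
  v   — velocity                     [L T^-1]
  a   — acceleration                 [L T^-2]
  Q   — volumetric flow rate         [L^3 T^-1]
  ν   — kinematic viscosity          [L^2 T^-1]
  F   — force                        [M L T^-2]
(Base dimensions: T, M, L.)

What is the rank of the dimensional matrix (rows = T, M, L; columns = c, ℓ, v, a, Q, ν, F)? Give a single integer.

3

Write exponents as rows T,M,L / cols c,ℓ,v,a,Q,ν,F:
  T: [-1  0 -1 -2 -1 -1 -2]
  M: [ 0  0  0  0  0  0  1]
  L: [ 1  1  1  1  3  2  1]
Echelon form has 3 nonzero rows (pivots: c,ℓ,F)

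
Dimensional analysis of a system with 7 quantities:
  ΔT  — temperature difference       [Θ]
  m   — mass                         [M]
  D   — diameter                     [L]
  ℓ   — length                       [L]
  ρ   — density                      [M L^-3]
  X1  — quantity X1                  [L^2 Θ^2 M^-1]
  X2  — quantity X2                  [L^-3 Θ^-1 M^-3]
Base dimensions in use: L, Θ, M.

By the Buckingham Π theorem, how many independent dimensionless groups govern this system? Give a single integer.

Write exponents as rows L,Θ,M / cols ΔT,m,D,ℓ,ρ,X1,X2:
  L: [ 0  0  1  1 -3  2 -3]
  Θ: [ 1  0  0  0  0  2 -1]
  M: [ 0  1  0  0  1 -1 -3]
Row reduction gives pivot columns ΔT,m,D; rank = 3
n=7, r=3 ⇒ 4 dimensionless groups

4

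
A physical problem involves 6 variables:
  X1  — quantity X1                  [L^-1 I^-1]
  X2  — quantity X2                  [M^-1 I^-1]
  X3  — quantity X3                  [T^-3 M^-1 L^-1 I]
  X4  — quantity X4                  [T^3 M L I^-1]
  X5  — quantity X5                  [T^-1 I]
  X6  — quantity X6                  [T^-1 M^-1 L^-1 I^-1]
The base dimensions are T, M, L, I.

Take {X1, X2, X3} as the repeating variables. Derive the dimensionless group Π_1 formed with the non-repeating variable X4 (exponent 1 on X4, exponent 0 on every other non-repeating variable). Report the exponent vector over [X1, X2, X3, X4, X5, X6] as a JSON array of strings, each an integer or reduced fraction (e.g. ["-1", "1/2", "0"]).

Write exponents as rows T,M,L,I / cols X1,X2,X3,X4,X5,X6:
  T: [ 0  0 -3  3 -1 -1]
  M: [ 0 -1 -1  1  0 -1]
  L: [-1  0 -1  1  0 -1]
  I: [-1 -1  1 -1  1 -1]
Row reduction gives pivot columns X1,X2,X3; rank = 3
Repeat: X1,X2,X3; free: X4,X5,X6
RREF:
  r0: [   1    0    0    0 -1/3  2/3]
  r1: [   0    1    0    0 -1/3  2/3]
  r2: [   0    0    1   -1  1/3  1/3]
  r3: [   0    0    0    0    0    0]
Fix exponent of X4 at 1, X5 at 0, X6 at 0; solve each RREF row for its pivot's exponent:
  r0: exp(X1) + (0)·1 = 0 ⇒ exp(X1) = 0
  r1: exp(X2) + (0)·1 = 0 ⇒ exp(X2) = 0
  r2: exp(X3) + (-1)·1 = 0 ⇒ exp(X3) = 1
Π_1 = X3 · X4

["0", "0", "1", "1", "0", "0"]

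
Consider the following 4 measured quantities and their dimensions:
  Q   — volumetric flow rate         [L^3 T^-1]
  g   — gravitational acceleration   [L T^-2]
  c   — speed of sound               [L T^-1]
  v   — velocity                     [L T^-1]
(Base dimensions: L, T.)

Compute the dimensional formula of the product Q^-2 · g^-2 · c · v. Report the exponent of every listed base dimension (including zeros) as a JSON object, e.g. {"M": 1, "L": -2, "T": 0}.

{"L": -6, "T": 4}

Dimensional matrix (L×T by Q×g×c×v):
  L: [ 3  1  1  1]
  T: [-1 -2 -1 -1]
  [L]: (-2)·3+(-2)·1+(1)·1+(1)·1 = -6
  [T]: (-2)·-1+(-2)·-2+(1)·-1+(1)·-1 = 4
⇒ L^-6 T^4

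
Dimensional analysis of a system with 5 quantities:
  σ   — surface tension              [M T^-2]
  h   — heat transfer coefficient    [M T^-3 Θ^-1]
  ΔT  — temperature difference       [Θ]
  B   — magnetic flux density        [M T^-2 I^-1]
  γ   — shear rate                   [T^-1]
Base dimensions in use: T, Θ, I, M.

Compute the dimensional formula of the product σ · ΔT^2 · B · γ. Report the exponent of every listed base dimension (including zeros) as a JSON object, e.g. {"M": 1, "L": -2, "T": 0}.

{"T": -5, "Θ": 2, "I": -1, "M": 2}

Exponent matrix [T,Θ,I,M] × [σ,h,ΔT,B,γ]:
  T: [-2 -3  0 -2 -1]
  Θ: [ 0 -1  1  0  0]
  I: [ 0  0  0 -1  0]
  M: [ 1  1  0  1  0]
  [T]: (1)·-2+(2)·0+(1)·-2+(1)·-1 = -5
  [Θ]: (1)·0+(2)·1+(1)·0+(1)·0 = 2
  [I]: (1)·0+(2)·0+(1)·-1+(1)·0 = -1
  [M]: (1)·1+(2)·0+(1)·1+(1)·0 = 2
⇒ T^-5 Θ^2 I^-1 M^2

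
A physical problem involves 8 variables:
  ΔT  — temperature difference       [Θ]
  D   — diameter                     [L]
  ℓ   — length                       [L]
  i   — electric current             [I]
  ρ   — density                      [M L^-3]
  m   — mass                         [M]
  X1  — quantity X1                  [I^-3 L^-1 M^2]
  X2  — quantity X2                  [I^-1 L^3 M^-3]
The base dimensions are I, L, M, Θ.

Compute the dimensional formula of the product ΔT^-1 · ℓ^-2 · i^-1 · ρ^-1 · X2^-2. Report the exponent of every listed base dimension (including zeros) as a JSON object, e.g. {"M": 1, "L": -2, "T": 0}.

Dimensional matrix (I×L×M×Θ by ΔT×D×ℓ×i×ρ×m×X1×X2):
  I: [ 0  0  0  1  0  0 -3 -1]
  L: [ 0  1  1  0 -3  0 -1  3]
  M: [ 0  0  0  0  1  1  2 -3]
  Θ: [ 1  0  0  0  0  0  0  0]
  [I]: (-1)·0+(-2)·0+(-1)·1+(-1)·0+(-2)·-1 = 1
  [L]: (-1)·0+(-2)·1+(-1)·0+(-1)·-3+(-2)·3 = -5
  [M]: (-1)·0+(-2)·0+(-1)·0+(-1)·1+(-2)·-3 = 5
  [Θ]: (-1)·1+(-2)·0+(-1)·0+(-1)·0+(-2)·0 = -1
⇒ I L^-5 M^5 Θ^-1

{"I": 1, "L": -5, "M": 5, "Θ": -1}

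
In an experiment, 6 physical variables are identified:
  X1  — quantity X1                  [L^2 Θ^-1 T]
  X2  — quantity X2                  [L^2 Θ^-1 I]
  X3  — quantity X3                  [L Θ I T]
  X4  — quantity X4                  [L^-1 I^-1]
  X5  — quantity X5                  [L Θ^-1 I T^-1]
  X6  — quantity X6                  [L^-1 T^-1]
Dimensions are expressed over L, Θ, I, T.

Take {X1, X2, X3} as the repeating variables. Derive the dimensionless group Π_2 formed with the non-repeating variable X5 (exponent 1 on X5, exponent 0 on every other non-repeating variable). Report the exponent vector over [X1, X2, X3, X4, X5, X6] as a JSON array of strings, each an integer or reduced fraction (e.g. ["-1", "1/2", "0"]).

Write exponents as rows L,Θ,I,T / cols X1,X2,X3,X4,X5,X6:
  L: [ 2  2  1 -1  1 -1]
  Θ: [-1 -1  1  0 -1  0]
  I: [ 0  1  1 -1  1  0]
  T: [ 1  0  1  0 -1 -1]
Echelon form has 3 nonzero rows (pivots: X1,X2,X3)
Repeat: X1,X2,X3; free: X4,X5,X6
RREF:
  r0: [   1    0    0  1/3 -2/3 -2/3]
  r1: [   0    1    0 -2/3  4/3  1/3]
  r2: [   0    0    1 -1/3 -1/3 -1/3]
  r3: [   0    0    0    0    0    0]
Fix exponent of X5 at 1, X4 at 0, X6 at 0; solve each RREF row for its pivot's exponent:
  r0: exp(X1) + (-2/3)·1 = 0 ⇒ exp(X1) = 2/3
  r1: exp(X2) + (4/3)·1 = 0 ⇒ exp(X2) = -4/3
  r2: exp(X3) + (-1/3)·1 = 0 ⇒ exp(X3) = 1/3
Π_2 = X1^(2/3) · X2^(-4/3) · X3^(1/3) · X5

["2/3", "-4/3", "1/3", "0", "1", "0"]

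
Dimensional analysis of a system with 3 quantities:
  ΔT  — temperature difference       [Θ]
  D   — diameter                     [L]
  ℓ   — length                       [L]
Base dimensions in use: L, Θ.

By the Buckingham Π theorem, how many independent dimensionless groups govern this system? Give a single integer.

1

Dimensional matrix (L×Θ by ΔT×D×ℓ):
  L: [ 0  1  1]
  Θ: [ 1  0  0]
Echelon form has 2 nonzero rows (pivots: ΔT,D)
Π count = n − r = 3 − 2 = 1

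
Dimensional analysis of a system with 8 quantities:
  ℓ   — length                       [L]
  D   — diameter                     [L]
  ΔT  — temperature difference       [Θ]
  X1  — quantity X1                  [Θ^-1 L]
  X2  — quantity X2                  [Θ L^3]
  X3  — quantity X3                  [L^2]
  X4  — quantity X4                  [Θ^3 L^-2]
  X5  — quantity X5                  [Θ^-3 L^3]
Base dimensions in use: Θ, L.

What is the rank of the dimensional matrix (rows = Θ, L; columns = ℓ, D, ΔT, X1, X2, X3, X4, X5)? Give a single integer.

Dimensional matrix (Θ×L by ℓ×D×ΔT×X1×X2×X3×X4×X5):
  Θ: [ 0  0  1 -1  1  0  3 -3]
  L: [ 1  1  0  1  3  2 -2  3]
RREF → pivots at {ℓ,ΔT} ⇒ r = 2

2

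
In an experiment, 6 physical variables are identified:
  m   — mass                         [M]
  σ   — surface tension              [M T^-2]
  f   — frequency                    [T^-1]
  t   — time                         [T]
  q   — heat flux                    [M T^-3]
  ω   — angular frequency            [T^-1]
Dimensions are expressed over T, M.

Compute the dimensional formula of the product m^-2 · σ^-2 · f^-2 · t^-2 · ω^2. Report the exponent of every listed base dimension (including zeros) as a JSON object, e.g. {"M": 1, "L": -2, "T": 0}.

Write exponents as rows T,M / cols m,σ,f,t,q,ω:
  T: [ 0 -2 -1  1 -3 -1]
  M: [ 1  1  0  0  1  0]
  [T]: (-2)·0+(-2)·-2+(-2)·-1+(-2)·1+(2)·-1 = 2
  [M]: (-2)·1+(-2)·1+(-2)·0+(-2)·0+(2)·0 = -4
⇒ T^2 M^-4

{"T": 2, "M": -4}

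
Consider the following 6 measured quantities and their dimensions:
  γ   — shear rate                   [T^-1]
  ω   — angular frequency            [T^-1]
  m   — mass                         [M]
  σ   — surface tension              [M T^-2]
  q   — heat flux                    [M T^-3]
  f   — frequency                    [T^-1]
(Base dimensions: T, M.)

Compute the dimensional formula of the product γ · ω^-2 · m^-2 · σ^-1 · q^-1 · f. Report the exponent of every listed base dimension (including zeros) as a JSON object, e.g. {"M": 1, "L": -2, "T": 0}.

{"T": 5, "M": -4}

Write exponents as rows T,M / cols γ,ω,m,σ,q,f:
  T: [-1 -1  0 -2 -3 -1]
  M: [ 0  0  1  1  1  0]
  [T]: (1)·-1+(-2)·-1+(-2)·0+(-1)·-2+(-1)·-3+(1)·-1 = 5
  [M]: (1)·0+(-2)·0+(-2)·1+(-1)·1+(-1)·1+(1)·0 = -4
⇒ T^5 M^-4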